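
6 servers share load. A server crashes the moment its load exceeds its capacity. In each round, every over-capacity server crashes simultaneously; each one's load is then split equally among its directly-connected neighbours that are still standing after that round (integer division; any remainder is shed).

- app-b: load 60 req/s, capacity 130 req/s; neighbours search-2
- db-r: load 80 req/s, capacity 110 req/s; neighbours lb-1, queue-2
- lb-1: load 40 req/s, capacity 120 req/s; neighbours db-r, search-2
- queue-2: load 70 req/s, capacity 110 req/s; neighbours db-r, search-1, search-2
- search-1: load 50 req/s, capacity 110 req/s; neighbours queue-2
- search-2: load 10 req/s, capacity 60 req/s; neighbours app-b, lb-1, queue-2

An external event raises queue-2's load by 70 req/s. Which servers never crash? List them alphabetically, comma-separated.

search-1

Round 1 — queue-2 at 140 > 110. queue-2 crashes.
  queue-2 sheds 140 req/s to db-r, search-1, search-2: 46 each (2 lost).
    db-r: 80+46 = 126 > 110
    search-1: 50+46 = 96 ≤ 110
    search-2: 10+46 = 56 ≤ 60
Round 2 — db-r crashes.
  db-r sheds 126 req/s to lb-1: 126 each.
    lb-1: 40+126 = 166 > 120
Round 3 — lb-1 crashes.
  lb-1 sheds 166 req/s to search-2: 166 each.
    search-2: 56+166 = 222 > 60
Round 4 — search-2 crashes.
  search-2 sheds 222 req/s to app-b: 222 each.
    app-b: 60+222 = 282 > 130
Round 5 — app-b crashes.
  app-b sheds 282 req/s: no online neighbours, lost.
No further crashes.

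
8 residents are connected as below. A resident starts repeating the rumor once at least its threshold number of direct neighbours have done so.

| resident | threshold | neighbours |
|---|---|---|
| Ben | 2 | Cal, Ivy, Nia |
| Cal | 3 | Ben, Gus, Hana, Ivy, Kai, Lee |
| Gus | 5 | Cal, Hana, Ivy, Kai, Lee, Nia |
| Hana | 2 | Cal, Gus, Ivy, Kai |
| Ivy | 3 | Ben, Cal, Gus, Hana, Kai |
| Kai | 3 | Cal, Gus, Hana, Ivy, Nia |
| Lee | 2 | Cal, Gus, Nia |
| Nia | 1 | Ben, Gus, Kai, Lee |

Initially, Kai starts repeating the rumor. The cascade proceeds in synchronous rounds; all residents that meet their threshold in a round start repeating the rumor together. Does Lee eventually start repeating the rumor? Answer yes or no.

no

Round 1 — Kai starts repeating the rumor (initial).
Round 2 — checking thresholds:
  Cal: 1 of 6 neighbours < 3, not yet.
  Gus: 1 of 6 neighbours < 5, not yet.
  Hana: 1 of 4 neighbours < 2, not yet.
  Ivy: 1 of 5 neighbours < 3, not yet.
  Nia: 1 of 4 neighbours ≥ 1, starts repeating the rumor.
Round 3 — no new spreads; cascade stops.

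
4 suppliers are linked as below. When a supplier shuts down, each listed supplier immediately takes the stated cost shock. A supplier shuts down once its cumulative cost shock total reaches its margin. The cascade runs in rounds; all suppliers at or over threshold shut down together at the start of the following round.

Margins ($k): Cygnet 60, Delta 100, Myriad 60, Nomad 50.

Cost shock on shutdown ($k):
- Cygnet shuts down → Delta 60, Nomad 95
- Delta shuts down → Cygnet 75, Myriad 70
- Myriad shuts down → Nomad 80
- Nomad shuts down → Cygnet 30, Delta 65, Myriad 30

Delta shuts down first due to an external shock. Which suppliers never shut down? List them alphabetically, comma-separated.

none

Round 1 — Delta shuts down (initial).
  Cygnet: +75 → 75 ≥ 60
  Myriad: +70 → 70 ≥ 60
Round 2 — Cygnet, Myriad shut down.
  Nomad: +95+80 → 175 ≥ 50
Round 3 — Nomad shuts down.
No further shutdowns.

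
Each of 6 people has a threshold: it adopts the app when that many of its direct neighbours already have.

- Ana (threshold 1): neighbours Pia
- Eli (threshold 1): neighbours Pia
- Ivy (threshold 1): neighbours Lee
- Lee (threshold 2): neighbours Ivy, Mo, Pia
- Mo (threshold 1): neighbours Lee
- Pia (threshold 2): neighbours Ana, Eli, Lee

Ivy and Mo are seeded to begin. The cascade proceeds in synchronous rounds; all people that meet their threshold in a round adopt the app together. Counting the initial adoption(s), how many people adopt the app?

3

Round 1 — Ivy, Mo adopt the app (initial).
Round 2 — checking thresholds:
  Lee: 2 of 3 neighbours ≥ 2, adopts the app.
Round 3 — no new adoptions; cascade stops.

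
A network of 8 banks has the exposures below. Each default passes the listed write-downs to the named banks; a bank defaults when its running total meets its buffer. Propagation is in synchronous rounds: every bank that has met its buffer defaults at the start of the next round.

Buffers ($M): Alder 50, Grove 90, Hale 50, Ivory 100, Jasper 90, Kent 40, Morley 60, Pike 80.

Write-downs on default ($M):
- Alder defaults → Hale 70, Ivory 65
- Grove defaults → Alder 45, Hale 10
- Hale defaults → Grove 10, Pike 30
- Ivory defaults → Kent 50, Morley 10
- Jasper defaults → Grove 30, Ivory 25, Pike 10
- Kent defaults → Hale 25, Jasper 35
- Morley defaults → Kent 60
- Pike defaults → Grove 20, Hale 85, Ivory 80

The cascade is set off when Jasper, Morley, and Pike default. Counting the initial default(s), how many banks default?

6

Round 1 — Jasper, Morley, Pike default (initial).
  Grove: +30+20 → 50 < 90
  Hale: +85 → 85 ≥ 50
  Ivory: +25+80 → 105 ≥ 100
  Kent: +60 → 60 ≥ 40
Round 2 — Hale, Ivory, Kent default.
  Grove: +10 → 60 < 90
No further defaults.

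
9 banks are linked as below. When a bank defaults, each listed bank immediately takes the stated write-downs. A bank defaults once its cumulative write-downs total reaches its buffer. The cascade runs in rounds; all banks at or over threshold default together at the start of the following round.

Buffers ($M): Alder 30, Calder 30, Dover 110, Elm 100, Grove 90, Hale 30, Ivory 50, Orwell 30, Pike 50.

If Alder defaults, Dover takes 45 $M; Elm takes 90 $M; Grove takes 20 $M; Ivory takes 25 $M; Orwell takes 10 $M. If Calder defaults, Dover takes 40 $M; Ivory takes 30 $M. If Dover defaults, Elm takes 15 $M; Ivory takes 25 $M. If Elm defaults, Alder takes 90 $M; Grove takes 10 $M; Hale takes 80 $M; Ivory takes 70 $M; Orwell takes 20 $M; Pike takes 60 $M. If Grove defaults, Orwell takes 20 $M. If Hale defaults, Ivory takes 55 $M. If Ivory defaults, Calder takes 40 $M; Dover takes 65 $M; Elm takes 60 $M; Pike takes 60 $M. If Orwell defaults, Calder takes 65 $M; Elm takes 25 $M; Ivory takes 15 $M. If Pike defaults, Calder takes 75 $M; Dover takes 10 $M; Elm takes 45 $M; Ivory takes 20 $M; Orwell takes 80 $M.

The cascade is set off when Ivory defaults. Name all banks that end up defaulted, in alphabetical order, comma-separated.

Alder, Calder, Dover, Elm, Hale, Ivory, Orwell, Pike

Round 1 — Ivory defaults (initial).
  Calder: +40 → 40 ≥ 30
  Dover: +65 → 65 < 110
  Elm: +60 → 60 < 100
  Pike: +60 → 60 ≥ 50
Round 2 — Calder, Pike default.
  Dover: +40+10 → 115 ≥ 110
  Elm: +45 → 105 ≥ 100
  Orwell: +80 → 80 ≥ 30
Round 3 — Dover, Elm, Orwell default.
  Alder: +90 → 90 ≥ 30
  Grove: +10 → 10 < 90
  Hale: +80 → 80 ≥ 30
Round 4 — Alder, Hale default.
  Grove: +20 → 30 < 90
No further defaults.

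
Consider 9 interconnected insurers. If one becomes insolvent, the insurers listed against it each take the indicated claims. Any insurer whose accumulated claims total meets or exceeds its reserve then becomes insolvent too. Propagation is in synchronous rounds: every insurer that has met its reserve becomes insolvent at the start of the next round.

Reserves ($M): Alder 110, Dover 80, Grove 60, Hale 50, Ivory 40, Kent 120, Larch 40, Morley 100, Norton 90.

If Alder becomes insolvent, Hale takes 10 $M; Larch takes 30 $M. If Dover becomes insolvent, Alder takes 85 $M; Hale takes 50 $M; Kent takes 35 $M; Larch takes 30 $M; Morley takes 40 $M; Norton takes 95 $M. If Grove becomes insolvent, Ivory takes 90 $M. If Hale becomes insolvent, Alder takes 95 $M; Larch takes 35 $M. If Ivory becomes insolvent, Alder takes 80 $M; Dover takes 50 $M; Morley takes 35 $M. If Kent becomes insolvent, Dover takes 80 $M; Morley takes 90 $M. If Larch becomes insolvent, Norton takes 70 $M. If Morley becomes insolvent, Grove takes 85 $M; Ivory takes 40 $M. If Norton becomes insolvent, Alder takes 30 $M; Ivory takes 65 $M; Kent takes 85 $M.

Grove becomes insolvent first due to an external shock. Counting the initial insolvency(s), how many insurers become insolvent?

2

Round 1 — Grove becomes insolvent (initial).
  Ivory: +90 → 90 ≥ 40
Round 2 — Ivory becomes insolvent.
  Alder: +80 → 80 < 110
  Dover: +50 → 50 < 80
  Morley: +35 → 35 < 100
No further insolvencies.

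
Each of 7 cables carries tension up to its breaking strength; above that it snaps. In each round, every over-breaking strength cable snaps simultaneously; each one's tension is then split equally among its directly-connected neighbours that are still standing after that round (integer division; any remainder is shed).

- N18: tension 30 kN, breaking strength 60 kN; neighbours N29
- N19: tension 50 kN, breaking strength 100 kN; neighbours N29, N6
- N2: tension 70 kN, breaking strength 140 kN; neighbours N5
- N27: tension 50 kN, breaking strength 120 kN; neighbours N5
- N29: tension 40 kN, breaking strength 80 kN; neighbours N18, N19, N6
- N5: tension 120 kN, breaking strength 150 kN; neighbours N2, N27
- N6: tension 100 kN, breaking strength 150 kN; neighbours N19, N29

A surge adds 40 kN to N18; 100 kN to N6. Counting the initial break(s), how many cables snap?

4

Round 1 — N18 at 70 > 60; N6 at 200 > 150. N18, N6 snap.
  N18 sheds 70 kN to N29: 70 each.
    N29: 40+70 = 110 > 80
  N6 sheds 200 kN to N19, N29: 100 each.
    N19: 50+100 = 150 > 100
    N29: 110+100 = 210 > 80
Round 2 — N19, N29 snap.
  N19 sheds 150 kN: no online neighbours, lost.
  N29 sheds 210 kN: no online neighbours, lost.
No further breaks.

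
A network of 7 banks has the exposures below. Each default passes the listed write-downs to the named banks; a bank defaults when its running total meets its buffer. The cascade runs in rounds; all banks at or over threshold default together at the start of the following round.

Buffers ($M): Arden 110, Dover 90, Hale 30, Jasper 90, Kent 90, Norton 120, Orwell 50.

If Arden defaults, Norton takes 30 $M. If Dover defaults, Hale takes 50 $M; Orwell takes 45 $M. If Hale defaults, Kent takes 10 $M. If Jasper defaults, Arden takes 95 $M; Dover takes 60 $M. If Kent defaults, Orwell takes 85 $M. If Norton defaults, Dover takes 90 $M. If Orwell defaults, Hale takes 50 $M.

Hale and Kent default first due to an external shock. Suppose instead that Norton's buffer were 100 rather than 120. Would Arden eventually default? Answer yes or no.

no

With Norton's buffer at 100:
Round 1 — Hale, Kent default (initial).
  Orwell: +85 → 85 ≥ 50
Round 2 — Orwell defaults.
No further defaults.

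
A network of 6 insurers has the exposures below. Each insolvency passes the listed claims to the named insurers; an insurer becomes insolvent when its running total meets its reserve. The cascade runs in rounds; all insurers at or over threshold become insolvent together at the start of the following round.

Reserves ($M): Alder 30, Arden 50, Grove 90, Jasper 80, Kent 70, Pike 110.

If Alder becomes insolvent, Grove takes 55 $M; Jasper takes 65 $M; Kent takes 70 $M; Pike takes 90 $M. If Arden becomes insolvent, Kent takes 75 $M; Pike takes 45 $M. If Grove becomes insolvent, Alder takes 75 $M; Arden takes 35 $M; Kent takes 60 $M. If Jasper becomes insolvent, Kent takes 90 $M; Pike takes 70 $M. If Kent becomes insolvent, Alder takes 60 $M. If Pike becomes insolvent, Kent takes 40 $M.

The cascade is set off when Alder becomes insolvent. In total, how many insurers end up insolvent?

Round 1 — Alder becomes insolvent (initial).
  Grove: +55 → 55 < 90
  Jasper: +65 → 65 < 80
  Kent: +70 → 70 ≥ 70
  Pike: +90 → 90 < 110
Round 2 — Kent becomes insolvent.
No further insolvencies.

2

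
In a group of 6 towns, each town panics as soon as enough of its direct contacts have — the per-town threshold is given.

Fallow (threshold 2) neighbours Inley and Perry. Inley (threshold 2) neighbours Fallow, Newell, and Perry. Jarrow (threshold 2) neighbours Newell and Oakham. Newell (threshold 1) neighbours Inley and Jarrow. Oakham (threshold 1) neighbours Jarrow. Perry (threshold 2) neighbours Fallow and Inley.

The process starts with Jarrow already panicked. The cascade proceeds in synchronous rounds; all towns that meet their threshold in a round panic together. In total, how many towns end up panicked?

3

Round 1 — Jarrow panics (initial).
Round 2 — checking thresholds:
  Newell: 1 of 2 neighbours ≥ 1, panics.
  Oakham: 1 of 1 neighbours ≥ 1, panics.
Round 3 — no new panics; cascade stops.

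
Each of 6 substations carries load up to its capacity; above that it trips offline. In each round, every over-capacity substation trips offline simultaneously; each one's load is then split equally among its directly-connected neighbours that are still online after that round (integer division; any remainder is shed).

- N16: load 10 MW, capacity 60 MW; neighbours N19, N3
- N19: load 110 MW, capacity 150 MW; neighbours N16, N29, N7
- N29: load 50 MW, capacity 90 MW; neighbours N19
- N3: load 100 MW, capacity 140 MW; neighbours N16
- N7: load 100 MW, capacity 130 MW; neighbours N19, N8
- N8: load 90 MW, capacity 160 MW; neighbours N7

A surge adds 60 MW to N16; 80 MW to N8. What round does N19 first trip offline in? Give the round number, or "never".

3

Round 1 — N16 at 70 > 60; N8 at 170 > 160. N16, N8 trip offline.
  N16 sheds 70 MW to N19, N3: 35 each.
    N19: 110+35 = 145 ≤ 150
    N3: 100+35 = 135 ≤ 140
  N8 sheds 170 MW to N7: 170 each.
    N7: 100+170 = 270 > 130
Round 2 — N7 trips offline.
  N7 sheds 270 MW to N19: 270 each.
    N19: 145+270 = 415 > 150
Round 3 — N19 trips offline.
  N19 sheds 415 MW to N29: 415 each.
    N29: 50+415 = 465 > 90
Round 4 — N29 trips offline.
  N29 sheds 465 MW: no online neighbours, lost.
No further trips.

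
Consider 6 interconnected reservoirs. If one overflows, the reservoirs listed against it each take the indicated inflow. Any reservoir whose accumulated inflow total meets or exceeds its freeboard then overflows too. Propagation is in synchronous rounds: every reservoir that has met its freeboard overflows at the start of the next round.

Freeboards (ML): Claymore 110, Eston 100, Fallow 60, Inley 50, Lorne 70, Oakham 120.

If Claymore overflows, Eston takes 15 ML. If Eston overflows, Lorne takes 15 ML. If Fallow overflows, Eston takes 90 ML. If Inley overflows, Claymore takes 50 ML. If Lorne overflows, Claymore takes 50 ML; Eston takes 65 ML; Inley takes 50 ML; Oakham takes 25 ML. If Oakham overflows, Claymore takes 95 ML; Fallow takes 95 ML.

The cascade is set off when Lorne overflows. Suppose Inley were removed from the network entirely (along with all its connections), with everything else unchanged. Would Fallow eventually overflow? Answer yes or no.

With Inley removed:
Round 1 — Lorne overflows (initial).
  Claymore: +50 → 50 < 110
  Eston: +65 → 65 < 100
  Oakham: +25 → 25 < 120
No further overflows.

no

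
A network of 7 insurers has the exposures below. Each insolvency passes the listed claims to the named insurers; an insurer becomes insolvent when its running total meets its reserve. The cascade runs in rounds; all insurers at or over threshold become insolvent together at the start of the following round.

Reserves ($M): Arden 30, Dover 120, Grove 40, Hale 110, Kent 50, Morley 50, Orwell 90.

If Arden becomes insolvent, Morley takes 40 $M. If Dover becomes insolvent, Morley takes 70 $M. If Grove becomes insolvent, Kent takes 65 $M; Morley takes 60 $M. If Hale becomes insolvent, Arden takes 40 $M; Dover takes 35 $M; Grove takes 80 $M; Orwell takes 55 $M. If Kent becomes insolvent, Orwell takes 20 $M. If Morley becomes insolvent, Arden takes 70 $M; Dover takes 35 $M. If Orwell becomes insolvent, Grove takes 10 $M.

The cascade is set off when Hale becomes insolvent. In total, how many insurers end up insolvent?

Round 1 — Hale becomes insolvent (initial).
  Arden: +40 → 40 ≥ 30
  Dover: +35 → 35 < 120
  Grove: +80 → 80 ≥ 40
  Orwell: +55 → 55 < 90
Round 2 — Arden, Grove become insolvent.
  Kent: +65 → 65 ≥ 50
  Morley: +40+60 → 100 ≥ 50
Round 3 — Kent, Morley become insolvent.
  Dover: +35 → 70 < 120
  Orwell: +20 → 75 < 90
No further insolvencies.

5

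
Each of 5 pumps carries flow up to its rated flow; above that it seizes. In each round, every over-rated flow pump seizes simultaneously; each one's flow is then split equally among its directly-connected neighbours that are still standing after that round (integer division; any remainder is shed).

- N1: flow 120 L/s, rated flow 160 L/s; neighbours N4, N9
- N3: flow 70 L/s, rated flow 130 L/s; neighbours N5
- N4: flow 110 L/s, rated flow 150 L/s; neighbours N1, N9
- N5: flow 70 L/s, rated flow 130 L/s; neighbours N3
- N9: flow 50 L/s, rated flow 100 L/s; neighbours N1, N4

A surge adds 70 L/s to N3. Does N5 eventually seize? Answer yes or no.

Round 1 — N3 at 140 > 130. N3 seizes.
  N3 sheds 140 L/s to N5: 140 each.
    N5: 70+140 = 210 > 130
Round 2 — N5 seizes.
  N5 sheds 210 L/s: no online neighbours, lost.
No further seizures.

yes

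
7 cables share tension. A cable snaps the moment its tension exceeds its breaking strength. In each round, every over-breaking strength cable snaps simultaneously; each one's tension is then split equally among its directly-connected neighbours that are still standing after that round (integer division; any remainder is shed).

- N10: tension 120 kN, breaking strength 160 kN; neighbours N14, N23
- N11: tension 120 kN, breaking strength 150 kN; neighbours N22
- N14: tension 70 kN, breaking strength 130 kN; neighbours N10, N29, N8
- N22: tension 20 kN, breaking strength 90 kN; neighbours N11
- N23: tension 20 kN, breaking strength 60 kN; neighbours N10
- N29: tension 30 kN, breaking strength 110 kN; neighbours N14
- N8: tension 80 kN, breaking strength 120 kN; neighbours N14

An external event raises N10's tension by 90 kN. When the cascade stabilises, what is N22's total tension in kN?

20

Round 1 — N10 at 210 > 160. N10 snaps.
  N10 sheds 210 kN to N14, N23: 105 each.
    N14: 70+105 = 175 > 130
    N23: 20+105 = 125 > 60
Round 2 — N14, N23 snap.
  N14 sheds 175 kN to N29, N8: 87 each (1 lost).
    N29: 30+87 = 117 > 110
    N8: 80+87 = 167 > 120
  N23 sheds 125 kN: no online neighbours, lost.
Round 3 — N29, N8 snap.
  N29 sheds 117 kN: no online neighbours, lost.
  N8 sheds 167 kN: no online neighbours, lost.
No further breaks.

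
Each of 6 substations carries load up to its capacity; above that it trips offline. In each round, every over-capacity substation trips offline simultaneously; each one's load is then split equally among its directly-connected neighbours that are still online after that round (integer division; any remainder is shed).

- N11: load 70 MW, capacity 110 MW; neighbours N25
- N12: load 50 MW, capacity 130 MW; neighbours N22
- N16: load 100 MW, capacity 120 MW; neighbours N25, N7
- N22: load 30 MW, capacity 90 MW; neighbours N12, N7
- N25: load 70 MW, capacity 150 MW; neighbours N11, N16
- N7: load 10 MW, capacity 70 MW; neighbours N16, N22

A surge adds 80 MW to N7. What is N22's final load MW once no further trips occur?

75

Round 1 — N7 at 90 > 70. N7 trips offline.
  N7 sheds 90 MW to N16, N22: 45 each.
    N16: 100+45 = 145 > 120
    N22: 30+45 = 75 ≤ 90
Round 2 — N16 trips offline.
  N16 sheds 145 MW to N25: 145 each.
    N25: 70+145 = 215 > 150
Round 3 — N25 trips offline.
  N25 sheds 215 MW to N11: 215 each.
    N11: 70+215 = 285 > 110
Round 4 — N11 trips offline.
  N11 sheds 285 MW: no online neighbours, lost.
No further trips.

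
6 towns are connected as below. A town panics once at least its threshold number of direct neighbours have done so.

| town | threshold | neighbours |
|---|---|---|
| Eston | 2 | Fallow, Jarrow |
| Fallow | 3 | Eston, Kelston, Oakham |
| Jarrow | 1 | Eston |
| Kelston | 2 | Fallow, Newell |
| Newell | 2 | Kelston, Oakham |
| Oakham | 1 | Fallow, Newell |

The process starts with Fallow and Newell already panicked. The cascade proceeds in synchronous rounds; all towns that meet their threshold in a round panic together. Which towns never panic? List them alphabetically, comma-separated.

Eston, Jarrow

Round 1 — Fallow, Newell panic (initial).
Round 2 — checking thresholds:
  Eston: 1 of 2 neighbours < 2, below threshold.
  Kelston: 2 of 2 neighbours ≥ 2, panics.
  Oakham: 2 of 2 neighbours ≥ 1, panics.
Round 3 — no new panics; cascade stops.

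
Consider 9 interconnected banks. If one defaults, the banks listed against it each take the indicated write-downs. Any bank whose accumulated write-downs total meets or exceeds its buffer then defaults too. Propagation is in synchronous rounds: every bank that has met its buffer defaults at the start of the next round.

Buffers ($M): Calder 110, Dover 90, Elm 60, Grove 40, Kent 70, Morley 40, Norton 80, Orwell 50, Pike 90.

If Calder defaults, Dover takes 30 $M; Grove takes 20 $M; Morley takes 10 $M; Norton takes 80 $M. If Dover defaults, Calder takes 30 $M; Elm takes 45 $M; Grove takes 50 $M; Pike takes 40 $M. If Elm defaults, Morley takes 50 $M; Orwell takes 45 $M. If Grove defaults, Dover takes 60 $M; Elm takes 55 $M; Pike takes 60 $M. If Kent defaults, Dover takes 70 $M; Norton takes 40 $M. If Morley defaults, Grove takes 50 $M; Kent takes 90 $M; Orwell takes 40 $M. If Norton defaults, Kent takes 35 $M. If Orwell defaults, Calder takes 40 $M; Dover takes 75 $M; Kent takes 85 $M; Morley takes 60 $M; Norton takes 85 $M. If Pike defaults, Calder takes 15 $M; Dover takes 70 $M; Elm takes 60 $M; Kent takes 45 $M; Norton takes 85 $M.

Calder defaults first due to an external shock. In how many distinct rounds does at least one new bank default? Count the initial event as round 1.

Round 1 — Calder defaults (initial).
  Dover: +30 → 30 < 90
  Grove: +20 → 20 < 40
  Morley: +10 → 10 < 40
  Norton: +80 → 80 ≥ 80
Round 2 — Norton defaults.
  Kent: +35 → 35 < 70
No further defaults.

2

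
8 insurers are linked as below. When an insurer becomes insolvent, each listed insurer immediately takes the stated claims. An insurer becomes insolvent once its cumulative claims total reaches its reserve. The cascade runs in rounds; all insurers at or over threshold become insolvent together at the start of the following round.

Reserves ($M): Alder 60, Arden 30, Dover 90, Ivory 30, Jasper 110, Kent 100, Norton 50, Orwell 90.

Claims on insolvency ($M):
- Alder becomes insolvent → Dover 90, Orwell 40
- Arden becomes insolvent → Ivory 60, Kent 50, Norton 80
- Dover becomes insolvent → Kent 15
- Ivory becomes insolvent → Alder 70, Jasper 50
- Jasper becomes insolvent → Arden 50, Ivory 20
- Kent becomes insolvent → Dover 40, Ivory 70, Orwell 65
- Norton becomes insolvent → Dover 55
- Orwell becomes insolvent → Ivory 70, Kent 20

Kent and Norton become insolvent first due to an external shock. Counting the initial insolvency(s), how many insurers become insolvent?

Round 1 — Kent, Norton become insolvent (initial).
  Dover: +40+55 → 95 ≥ 90
  Ivory: +70 → 70 ≥ 30
  Orwell: +65 → 65 < 90
Round 2 — Dover, Ivory become insolvent.
  Alder: +70 → 70 ≥ 60
  Jasper: +50 → 50 < 110
Round 3 — Alder becomes insolvent.
  Orwell: +40 → 105 ≥ 90
Round 4 — Orwell becomes insolvent.
No further insolvencies.

6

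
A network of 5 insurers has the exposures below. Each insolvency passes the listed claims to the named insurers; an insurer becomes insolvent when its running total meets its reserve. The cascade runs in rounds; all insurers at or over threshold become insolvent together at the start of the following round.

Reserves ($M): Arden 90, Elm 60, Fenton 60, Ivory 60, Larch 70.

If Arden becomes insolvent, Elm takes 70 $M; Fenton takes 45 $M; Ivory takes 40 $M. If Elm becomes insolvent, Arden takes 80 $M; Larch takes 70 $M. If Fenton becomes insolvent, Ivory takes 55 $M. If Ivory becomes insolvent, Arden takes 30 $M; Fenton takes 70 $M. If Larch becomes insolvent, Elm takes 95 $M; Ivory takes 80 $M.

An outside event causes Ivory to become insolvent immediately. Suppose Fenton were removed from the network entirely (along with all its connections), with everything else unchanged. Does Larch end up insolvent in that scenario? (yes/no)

no

With Fenton removed:
Round 1 — Ivory becomes insolvent (initial).
  Arden: +30 → 30 < 90
No further insolvencies.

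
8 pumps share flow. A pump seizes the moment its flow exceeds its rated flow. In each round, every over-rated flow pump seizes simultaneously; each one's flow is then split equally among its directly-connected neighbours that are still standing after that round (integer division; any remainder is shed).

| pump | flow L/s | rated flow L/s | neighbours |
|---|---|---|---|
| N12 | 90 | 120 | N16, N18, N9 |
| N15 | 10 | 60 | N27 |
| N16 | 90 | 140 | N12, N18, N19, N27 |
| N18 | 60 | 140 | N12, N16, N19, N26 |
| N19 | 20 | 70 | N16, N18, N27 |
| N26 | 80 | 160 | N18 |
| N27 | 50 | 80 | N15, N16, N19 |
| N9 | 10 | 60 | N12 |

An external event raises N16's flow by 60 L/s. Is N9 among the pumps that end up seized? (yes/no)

yes

Round 1 — N16 at 150 > 140. N16 seizes.
  N16 sheds 150 L/s to N12, N18, N19, N27: 37 each (2 lost).
    N12: 90+37 = 127 > 120
    N18: 60+37 = 97 ≤ 140
    N19: 20+37 = 57 ≤ 70
    N27: 50+37 = 87 > 80
Round 2 — N12, N27 seize.
  N12 sheds 127 L/s to N18, N9: 63 each (1 lost).
    N18: 97+63 = 160 > 140
    N9: 10+63 = 73 > 60
  N27 sheds 87 L/s to N15, N19: 43 each (1 lost).
    N15: 10+43 = 53 ≤ 60
    N19: 57+43 = 100 > 70
Round 3 — N18, N19, N9 seize.
  N18 sheds 160 L/s to N26: 160 each.
    N26: 80+160 = 240 > 160
  N19 sheds 100 L/s: no online neighbours, lost.
  N9 sheds 73 L/s: no online neighbours, lost.
Round 4 — N26 seizes.
  N26 sheds 240 L/s: no online neighbours, lost.
No further seizures.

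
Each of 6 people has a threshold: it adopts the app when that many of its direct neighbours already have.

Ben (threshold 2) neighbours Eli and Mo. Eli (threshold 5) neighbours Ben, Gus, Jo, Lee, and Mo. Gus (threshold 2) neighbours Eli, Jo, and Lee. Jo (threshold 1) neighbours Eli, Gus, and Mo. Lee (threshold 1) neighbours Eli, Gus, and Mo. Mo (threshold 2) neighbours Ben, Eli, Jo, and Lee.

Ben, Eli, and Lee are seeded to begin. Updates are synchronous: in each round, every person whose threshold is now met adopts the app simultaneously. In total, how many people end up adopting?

6

Round 1 — Ben, Eli, Lee adopt the app (initial).
Round 2 — checking thresholds:
  Gus: 2 of 3 neighbours ≥ 2, adopts the app.
  Jo: 1 of 3 neighbours ≥ 1, adopts the app.
  Mo: 3 of 4 neighbours ≥ 2, adopts the app.
Round 3 — no new adoptions; cascade stops.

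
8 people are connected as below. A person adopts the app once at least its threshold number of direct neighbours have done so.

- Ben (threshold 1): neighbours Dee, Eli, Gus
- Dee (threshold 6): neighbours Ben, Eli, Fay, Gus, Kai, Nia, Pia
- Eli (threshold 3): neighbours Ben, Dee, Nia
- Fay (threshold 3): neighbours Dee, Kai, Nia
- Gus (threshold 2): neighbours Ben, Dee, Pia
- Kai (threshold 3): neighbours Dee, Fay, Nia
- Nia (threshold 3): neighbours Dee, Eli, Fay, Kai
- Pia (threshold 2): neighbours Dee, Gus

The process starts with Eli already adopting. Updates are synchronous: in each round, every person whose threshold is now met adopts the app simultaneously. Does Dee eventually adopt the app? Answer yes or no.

no

Round 1 — Eli adopts the app (initial).
Round 2 — checking thresholds:
  Ben: 1 of 3 neighbours ≥ 1, adopts the app.
  Dee: 1 of 7 neighbours < 6, not yet.
  Nia: 1 of 4 neighbours < 3, not yet.
Round 3 — no new adoptions; cascade stops.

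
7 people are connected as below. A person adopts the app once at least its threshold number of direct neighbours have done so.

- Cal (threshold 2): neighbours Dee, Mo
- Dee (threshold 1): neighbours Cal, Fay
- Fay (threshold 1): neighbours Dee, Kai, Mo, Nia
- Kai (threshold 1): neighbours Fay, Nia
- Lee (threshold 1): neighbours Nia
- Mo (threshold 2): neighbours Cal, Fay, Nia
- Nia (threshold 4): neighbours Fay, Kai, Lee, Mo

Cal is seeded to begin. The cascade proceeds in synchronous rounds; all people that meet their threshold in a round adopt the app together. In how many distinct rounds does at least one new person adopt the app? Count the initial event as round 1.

Round 1 — Cal adopts the app (initial).
Round 2 — checking thresholds:
  Dee: 1 of 2 neighbours ≥ 1, adopts the app.
  Mo: 1 of 3 neighbours < 2, below threshold.
Round 3 — checking thresholds:
  Fay: 1 of 4 neighbours ≥ 1, adopts the app.
  Mo: 1 of 3 neighbours < 2, below threshold.
Round 4 — checking thresholds:
  Kai: 1 of 2 neighbours ≥ 1, adopts the app.
  Mo: 2 of 3 neighbours ≥ 2, adopts the app.
  Nia: 1 of 4 neighbours < 4, below threshold.
Round 5 — no new adoptions; cascade stops.

4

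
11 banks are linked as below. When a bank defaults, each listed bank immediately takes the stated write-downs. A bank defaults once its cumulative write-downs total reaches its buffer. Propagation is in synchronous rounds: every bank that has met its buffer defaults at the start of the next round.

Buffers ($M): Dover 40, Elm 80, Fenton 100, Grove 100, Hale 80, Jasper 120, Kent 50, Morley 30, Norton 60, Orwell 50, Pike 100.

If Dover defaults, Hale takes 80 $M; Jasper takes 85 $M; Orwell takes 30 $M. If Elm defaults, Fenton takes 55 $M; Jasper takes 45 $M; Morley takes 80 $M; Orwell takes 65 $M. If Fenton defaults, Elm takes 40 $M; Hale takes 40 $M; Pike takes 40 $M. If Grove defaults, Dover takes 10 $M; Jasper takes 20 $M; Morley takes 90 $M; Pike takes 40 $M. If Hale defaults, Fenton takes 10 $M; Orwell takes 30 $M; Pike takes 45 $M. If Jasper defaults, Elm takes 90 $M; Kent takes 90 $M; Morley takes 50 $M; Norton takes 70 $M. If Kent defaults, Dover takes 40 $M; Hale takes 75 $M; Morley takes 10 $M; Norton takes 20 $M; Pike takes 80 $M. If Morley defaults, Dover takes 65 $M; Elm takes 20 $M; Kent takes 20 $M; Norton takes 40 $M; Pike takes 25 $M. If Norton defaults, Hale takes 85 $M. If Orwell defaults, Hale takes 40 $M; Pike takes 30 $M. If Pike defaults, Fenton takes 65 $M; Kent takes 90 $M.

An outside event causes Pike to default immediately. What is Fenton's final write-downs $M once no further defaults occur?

75

Round 1 — Pike defaults (initial).
  Fenton: +65 → 65 < 100
  Kent: +90 → 90 ≥ 50
Round 2 — Kent defaults.
  Dover: +40 → 40 ≥ 40
  Hale: +75 → 75 < 80
  Morley: +10 → 10 < 30
  Norton: +20 → 20 < 60
Round 3 — Dover defaults.
  Hale: +80 → 155 ≥ 80
  Jasper: +85 → 85 < 120
  Orwell: +30 → 30 < 50
Round 4 — Hale defaults.
  Fenton: +10 → 75 < 100
  Orwell: +30 → 60 ≥ 50
Round 5 — Orwell defaults.
No further defaults.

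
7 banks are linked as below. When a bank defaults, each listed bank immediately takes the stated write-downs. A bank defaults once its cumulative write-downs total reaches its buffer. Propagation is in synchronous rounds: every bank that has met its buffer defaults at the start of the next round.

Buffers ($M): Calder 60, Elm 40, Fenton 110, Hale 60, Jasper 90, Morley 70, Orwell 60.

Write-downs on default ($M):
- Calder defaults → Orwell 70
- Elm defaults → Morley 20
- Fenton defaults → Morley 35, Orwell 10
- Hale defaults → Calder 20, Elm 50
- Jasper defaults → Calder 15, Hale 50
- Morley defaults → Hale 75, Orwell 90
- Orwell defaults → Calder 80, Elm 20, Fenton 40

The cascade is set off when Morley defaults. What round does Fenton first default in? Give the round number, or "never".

Round 1 — Morley defaults (initial).
  Hale: +75 → 75 ≥ 60
  Orwell: +90 → 90 ≥ 60
Round 2 — Hale, Orwell default.
  Calder: +20+80 → 100 ≥ 60
  Elm: +50+20 → 70 ≥ 40
  Fenton: +40 → 40 < 110
Round 3 — Calder, Elm default.
No further defaults.

never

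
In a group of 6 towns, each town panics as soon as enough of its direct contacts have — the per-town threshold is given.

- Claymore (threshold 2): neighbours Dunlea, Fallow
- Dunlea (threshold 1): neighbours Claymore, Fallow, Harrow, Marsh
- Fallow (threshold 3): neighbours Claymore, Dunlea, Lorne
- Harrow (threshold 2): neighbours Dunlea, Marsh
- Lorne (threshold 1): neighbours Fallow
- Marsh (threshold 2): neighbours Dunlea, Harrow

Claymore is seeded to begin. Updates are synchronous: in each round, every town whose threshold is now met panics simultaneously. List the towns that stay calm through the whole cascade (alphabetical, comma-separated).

Fallow, Harrow, Lorne, Marsh

Round 1 — Claymore panics (initial).
Round 2 — checking thresholds:
  Dunlea: 1 of 4 neighbours ≥ 1, panics.
  Fallow: 1 of 3 neighbours < 3, holds.
Round 3 — no new panics; cascade stops.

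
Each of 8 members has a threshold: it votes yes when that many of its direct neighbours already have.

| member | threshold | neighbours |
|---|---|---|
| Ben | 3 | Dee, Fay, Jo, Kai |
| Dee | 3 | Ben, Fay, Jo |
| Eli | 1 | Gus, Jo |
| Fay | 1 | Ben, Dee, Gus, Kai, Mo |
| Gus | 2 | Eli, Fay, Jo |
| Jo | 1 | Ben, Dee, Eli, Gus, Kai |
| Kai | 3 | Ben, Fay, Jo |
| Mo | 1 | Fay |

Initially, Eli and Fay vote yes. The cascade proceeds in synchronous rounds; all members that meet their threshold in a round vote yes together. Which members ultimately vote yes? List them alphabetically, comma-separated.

Round 1 — Eli, Fay vote yes (initial).
Round 2 — checking thresholds:
  Ben: 1 of 4 neighbours < 3, below threshold.
  Dee: 1 of 3 neighbours < 3, below threshold.
  Gus: 2 of 3 neighbours ≥ 2, votes yes.
  Jo: 1 of 5 neighbours ≥ 1, votes yes.
  Kai: 1 of 3 neighbours < 3, below threshold.
  Mo: 1 of 1 neighbours ≥ 1, votes yes.
Round 3 — no new yes votes; cascade stops.

Eli, Fay, Gus, Jo, Mo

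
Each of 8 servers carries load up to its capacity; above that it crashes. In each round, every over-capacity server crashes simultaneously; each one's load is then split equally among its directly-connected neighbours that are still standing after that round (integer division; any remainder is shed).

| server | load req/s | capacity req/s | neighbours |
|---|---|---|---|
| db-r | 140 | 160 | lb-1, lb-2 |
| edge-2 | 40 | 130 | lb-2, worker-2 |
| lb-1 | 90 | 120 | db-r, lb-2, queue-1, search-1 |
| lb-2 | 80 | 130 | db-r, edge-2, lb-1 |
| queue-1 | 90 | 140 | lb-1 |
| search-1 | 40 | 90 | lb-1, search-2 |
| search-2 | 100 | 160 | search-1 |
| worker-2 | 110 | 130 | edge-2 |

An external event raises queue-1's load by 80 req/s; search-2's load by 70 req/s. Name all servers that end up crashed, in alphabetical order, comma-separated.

Round 1 — queue-1 at 170 > 140; search-2 at 170 > 160. queue-1, search-2 crash.
  queue-1 sheds 170 req/s to lb-1: 170 each.
    lb-1: 90+170 = 260 > 120
  search-2 sheds 170 req/s to search-1: 170 each.
    search-1: 40+170 = 210 > 90
Round 2 — lb-1, search-1 crash.
  lb-1 sheds 260 req/s to db-r, lb-2: 130 each.
    db-r: 140+130 = 270 > 160
    lb-2: 80+130 = 210 > 130
  search-1 sheds 210 req/s: no online neighbours, lost.
Round 3 — db-r, lb-2 crash.
  db-r sheds 270 req/s: no online neighbours, lost.
  lb-2 sheds 210 req/s to edge-2: 210 each.
    edge-2: 40+210 = 250 > 130
Round 4 — edge-2 crashes.
  edge-2 sheds 250 req/s to worker-2: 250 each.
    worker-2: 110+250 = 360 > 130
Round 5 — worker-2 crashes.
  worker-2 sheds 360 req/s: no online neighbours, lost.
No further crashes.

db-r, edge-2, lb-1, lb-2, queue-1, search-1, search-2, worker-2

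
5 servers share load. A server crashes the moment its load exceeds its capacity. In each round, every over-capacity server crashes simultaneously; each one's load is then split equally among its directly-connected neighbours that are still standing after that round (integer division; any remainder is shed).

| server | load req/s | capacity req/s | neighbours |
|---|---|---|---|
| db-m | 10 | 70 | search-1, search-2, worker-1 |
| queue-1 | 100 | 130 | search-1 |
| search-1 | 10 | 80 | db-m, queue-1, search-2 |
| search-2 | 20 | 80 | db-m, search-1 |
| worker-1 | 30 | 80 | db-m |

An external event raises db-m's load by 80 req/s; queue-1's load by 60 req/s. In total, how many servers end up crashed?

4

Round 1 — db-m at 90 > 70; queue-1 at 160 > 130. db-m, queue-1 crash.
  db-m sheds 90 req/s to search-1, search-2, worker-1: 30 each.
    search-1: 10+30 = 40 ≤ 80
    search-2: 20+30 = 50 ≤ 80
    worker-1: 30+30 = 60 ≤ 80
  queue-1 sheds 160 req/s to search-1: 160 each.
    search-1: 40+160 = 200 > 80
Round 2 — search-1 crashes.
  search-1 sheds 200 req/s to search-2: 200 each.
    search-2: 50+200 = 250 > 80
Round 3 — search-2 crashes.
  search-2 sheds 250 req/s: no online neighbours, lost.
No further crashes.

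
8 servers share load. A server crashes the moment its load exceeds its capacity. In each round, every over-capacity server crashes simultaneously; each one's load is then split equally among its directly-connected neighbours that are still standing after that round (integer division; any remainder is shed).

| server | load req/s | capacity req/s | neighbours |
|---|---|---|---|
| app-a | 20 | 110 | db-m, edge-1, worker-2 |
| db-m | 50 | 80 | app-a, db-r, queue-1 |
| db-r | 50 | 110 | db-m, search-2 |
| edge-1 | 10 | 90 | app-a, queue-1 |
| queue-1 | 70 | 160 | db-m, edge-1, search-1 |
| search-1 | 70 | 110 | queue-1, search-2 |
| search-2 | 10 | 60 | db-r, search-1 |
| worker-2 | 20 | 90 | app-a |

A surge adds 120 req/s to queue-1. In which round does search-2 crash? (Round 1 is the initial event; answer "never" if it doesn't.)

Round 1 — queue-1 at 190 > 160. queue-1 crashes.
  queue-1 sheds 190 req/s to db-m, edge-1, search-1: 63 each (1 lost).
    db-m: 50+63 = 113 > 80
    edge-1: 10+63 = 73 ≤ 90
    search-1: 70+63 = 133 > 110
Round 2 — db-m, search-1 crash.
  db-m sheds 113 req/s to app-a, db-r: 56 each (1 lost).
    app-a: 20+56 = 76 ≤ 110
    db-r: 50+56 = 106 ≤ 110
  search-1 sheds 133 req/s to search-2: 133 each.
    search-2: 10+133 = 143 > 60
Round 3 — search-2 crashes.
  search-2 sheds 143 req/s to db-r: 143 each.
    db-r: 106+143 = 249 > 110
Round 4 — db-r crashes.
  db-r sheds 249 req/s: no online neighbours, lost.
No further crashes.

3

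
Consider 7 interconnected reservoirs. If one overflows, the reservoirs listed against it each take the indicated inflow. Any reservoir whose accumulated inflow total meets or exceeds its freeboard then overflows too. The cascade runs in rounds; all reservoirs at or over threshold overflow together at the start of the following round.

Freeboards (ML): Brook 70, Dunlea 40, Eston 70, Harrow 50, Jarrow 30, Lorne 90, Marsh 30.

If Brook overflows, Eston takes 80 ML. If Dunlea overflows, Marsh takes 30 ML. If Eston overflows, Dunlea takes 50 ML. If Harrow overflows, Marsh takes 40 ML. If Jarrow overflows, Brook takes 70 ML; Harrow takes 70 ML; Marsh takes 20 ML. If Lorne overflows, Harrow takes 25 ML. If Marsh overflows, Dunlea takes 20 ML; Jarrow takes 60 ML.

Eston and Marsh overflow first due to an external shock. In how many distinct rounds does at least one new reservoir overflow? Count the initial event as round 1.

Round 1 — Eston, Marsh overflow (initial).
  Dunlea: +50+20 → 70 ≥ 40
  Jarrow: +60 → 60 ≥ 30
Round 2 — Dunlea, Jarrow overflow.
  Brook: +70 → 70 ≥ 70
  Harrow: +70 → 70 ≥ 50
Round 3 — Brook, Harrow overflow.
No further overflows.

3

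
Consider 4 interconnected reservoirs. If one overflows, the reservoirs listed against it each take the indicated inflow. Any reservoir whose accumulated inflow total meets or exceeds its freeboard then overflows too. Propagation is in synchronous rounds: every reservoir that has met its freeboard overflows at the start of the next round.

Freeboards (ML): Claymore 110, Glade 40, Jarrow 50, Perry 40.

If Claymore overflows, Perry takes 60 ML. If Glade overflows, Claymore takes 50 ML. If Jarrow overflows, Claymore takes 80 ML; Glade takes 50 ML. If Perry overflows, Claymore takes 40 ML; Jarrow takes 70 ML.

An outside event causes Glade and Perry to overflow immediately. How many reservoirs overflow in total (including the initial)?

4

Round 1 — Glade, Perry overflow (initial).
  Claymore: +50+40 → 90 < 110
  Jarrow: +70 → 70 ≥ 50
Round 2 — Jarrow overflows.
  Claymore: +80 → 170 ≥ 110
Round 3 — Claymore overflows.
No further overflows.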